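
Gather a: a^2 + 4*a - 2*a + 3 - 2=a^2 + 2*a + 1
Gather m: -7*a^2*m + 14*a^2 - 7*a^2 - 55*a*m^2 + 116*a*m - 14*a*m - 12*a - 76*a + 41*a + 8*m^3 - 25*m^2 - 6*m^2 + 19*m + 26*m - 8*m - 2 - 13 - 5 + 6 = 7*a^2 - 47*a + 8*m^3 + m^2*(-55*a - 31) + m*(-7*a^2 + 102*a + 37) - 14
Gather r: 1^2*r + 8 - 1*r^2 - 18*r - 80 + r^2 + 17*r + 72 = 0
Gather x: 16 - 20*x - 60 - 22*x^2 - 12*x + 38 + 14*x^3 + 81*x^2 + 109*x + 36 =14*x^3 + 59*x^2 + 77*x + 30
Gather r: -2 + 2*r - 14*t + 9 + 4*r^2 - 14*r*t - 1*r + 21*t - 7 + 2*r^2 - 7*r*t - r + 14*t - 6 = 6*r^2 - 21*r*t + 21*t - 6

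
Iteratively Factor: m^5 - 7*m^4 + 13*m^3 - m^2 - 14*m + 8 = (m - 2)*(m^4 - 5*m^3 + 3*m^2 + 5*m - 4) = (m - 2)*(m - 1)*(m^3 - 4*m^2 - m + 4) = (m - 2)*(m - 1)*(m + 1)*(m^2 - 5*m + 4) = (m - 2)*(m - 1)^2*(m + 1)*(m - 4)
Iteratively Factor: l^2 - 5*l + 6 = (l - 2)*(l - 3)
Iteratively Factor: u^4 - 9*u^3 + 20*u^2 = (u - 4)*(u^3 - 5*u^2) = (u - 5)*(u - 4)*(u^2) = u*(u - 5)*(u - 4)*(u)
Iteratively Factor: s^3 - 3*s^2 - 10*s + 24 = (s - 4)*(s^2 + s - 6) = (s - 4)*(s - 2)*(s + 3)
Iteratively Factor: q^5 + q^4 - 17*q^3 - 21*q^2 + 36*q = (q - 1)*(q^4 + 2*q^3 - 15*q^2 - 36*q) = (q - 1)*(q + 3)*(q^3 - q^2 - 12*q) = (q - 1)*(q + 3)^2*(q^2 - 4*q) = q*(q - 1)*(q + 3)^2*(q - 4)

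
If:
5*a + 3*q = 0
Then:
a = -3*q/5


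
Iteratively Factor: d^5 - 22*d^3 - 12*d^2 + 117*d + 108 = (d + 3)*(d^4 - 3*d^3 - 13*d^2 + 27*d + 36) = (d - 3)*(d + 3)*(d^3 - 13*d - 12) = (d - 4)*(d - 3)*(d + 3)*(d^2 + 4*d + 3) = (d - 4)*(d - 3)*(d + 1)*(d + 3)*(d + 3)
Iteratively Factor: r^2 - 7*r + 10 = (r - 5)*(r - 2)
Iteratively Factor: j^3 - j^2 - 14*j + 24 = (j - 3)*(j^2 + 2*j - 8) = (j - 3)*(j - 2)*(j + 4)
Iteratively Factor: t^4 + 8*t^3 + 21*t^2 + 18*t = (t + 2)*(t^3 + 6*t^2 + 9*t) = (t + 2)*(t + 3)*(t^2 + 3*t) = t*(t + 2)*(t + 3)*(t + 3)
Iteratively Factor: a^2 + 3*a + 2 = (a + 1)*(a + 2)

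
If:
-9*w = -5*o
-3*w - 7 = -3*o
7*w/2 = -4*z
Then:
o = 21/4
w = 35/12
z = -245/96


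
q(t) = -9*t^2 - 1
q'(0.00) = 0.00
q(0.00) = -1.00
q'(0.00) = 0.00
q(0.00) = -1.00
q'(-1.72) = 30.96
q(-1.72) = -27.63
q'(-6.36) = 114.48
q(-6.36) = -365.05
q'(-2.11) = 37.98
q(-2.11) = -41.07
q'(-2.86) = 51.48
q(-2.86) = -74.62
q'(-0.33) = 5.94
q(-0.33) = -1.98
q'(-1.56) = 28.08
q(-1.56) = -22.90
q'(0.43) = -7.74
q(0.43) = -2.66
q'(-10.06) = 181.08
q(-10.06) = -911.83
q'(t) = -18*t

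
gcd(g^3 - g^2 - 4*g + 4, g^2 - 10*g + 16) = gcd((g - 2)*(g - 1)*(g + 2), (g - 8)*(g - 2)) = g - 2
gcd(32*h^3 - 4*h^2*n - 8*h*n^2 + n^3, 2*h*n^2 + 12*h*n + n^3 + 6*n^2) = 2*h + n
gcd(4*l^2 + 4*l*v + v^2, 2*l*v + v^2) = 2*l + v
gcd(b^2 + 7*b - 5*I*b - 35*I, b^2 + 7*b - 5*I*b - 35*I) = b^2 + b*(7 - 5*I) - 35*I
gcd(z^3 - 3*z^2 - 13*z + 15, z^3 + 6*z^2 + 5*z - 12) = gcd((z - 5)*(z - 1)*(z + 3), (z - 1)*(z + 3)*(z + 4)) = z^2 + 2*z - 3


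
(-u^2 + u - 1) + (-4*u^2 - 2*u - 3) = -5*u^2 - u - 4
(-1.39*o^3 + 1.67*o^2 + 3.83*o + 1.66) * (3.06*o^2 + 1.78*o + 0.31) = -4.2534*o^5 + 2.636*o^4 + 14.2615*o^3 + 12.4147*o^2 + 4.1421*o + 0.5146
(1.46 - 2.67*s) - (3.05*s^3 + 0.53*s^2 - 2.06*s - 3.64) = -3.05*s^3 - 0.53*s^2 - 0.61*s + 5.1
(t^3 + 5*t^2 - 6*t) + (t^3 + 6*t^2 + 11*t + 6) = 2*t^3 + 11*t^2 + 5*t + 6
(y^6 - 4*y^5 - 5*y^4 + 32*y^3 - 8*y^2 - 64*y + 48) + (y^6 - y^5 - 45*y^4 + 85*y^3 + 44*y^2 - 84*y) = 2*y^6 - 5*y^5 - 50*y^4 + 117*y^3 + 36*y^2 - 148*y + 48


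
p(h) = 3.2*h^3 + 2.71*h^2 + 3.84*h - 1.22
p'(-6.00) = 316.92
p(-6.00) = -617.90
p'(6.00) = 381.96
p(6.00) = 810.58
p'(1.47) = 32.55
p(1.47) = 20.45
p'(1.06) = 20.37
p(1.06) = 9.71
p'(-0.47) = 3.41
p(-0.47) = -2.76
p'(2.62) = 83.94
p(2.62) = 84.99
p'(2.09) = 57.10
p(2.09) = 47.86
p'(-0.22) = 3.11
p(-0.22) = -1.97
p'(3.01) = 107.13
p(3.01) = 122.16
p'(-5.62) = 276.59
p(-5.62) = -505.22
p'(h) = 9.6*h^2 + 5.42*h + 3.84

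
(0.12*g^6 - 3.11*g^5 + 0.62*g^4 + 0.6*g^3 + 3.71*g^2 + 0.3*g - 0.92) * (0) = 0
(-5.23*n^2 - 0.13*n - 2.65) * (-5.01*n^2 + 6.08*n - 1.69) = 26.2023*n^4 - 31.1471*n^3 + 21.3248*n^2 - 15.8923*n + 4.4785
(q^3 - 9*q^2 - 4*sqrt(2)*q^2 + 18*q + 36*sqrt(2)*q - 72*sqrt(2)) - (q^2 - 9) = q^3 - 10*q^2 - 4*sqrt(2)*q^2 + 18*q + 36*sqrt(2)*q - 72*sqrt(2) + 9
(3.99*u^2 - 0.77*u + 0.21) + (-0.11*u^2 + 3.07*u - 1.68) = 3.88*u^2 + 2.3*u - 1.47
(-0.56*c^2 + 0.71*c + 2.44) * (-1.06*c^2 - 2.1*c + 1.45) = 0.5936*c^4 + 0.4234*c^3 - 4.8894*c^2 - 4.0945*c + 3.538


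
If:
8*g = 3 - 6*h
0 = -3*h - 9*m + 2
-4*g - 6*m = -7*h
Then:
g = 19/96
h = 17/72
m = 31/216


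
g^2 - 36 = (g - 6)*(g + 6)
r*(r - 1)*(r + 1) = r^3 - r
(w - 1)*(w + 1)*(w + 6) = w^3 + 6*w^2 - w - 6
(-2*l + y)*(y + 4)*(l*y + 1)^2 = -2*l^3*y^3 - 8*l^3*y^2 + l^2*y^4 + 4*l^2*y^3 - 4*l^2*y^2 - 16*l^2*y + 2*l*y^3 + 8*l*y^2 - 2*l*y - 8*l + y^2 + 4*y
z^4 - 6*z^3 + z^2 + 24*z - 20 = (z - 5)*(z - 2)*(z - 1)*(z + 2)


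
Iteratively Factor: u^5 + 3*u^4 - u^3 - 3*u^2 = (u + 3)*(u^4 - u^2) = (u + 1)*(u + 3)*(u^3 - u^2) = u*(u + 1)*(u + 3)*(u^2 - u) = u^2*(u + 1)*(u + 3)*(u - 1)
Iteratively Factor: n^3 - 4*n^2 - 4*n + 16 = (n - 2)*(n^2 - 2*n - 8) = (n - 2)*(n + 2)*(n - 4)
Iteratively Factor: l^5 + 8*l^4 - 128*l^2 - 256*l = (l + 4)*(l^4 + 4*l^3 - 16*l^2 - 64*l) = (l + 4)^2*(l^3 - 16*l) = (l + 4)^3*(l^2 - 4*l) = (l - 4)*(l + 4)^3*(l)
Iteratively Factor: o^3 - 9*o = (o + 3)*(o^2 - 3*o) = (o - 3)*(o + 3)*(o)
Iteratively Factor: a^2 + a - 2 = (a - 1)*(a + 2)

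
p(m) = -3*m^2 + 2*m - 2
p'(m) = 2 - 6*m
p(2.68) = -18.19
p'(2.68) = -14.08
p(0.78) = -2.27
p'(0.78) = -2.68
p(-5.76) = -113.05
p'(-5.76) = 36.56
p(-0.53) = -3.90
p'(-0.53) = 5.18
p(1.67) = -7.03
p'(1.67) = -8.02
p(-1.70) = -14.07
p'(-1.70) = 12.20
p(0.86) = -2.50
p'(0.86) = -3.16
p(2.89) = -21.28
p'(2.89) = -15.34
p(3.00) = -23.00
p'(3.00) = -16.00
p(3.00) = -23.00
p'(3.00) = -16.00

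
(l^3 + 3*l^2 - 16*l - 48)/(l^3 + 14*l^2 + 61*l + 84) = (l - 4)/(l + 7)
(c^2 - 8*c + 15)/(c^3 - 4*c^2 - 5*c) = (c - 3)/(c*(c + 1))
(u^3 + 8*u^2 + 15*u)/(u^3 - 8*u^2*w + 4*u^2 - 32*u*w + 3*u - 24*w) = u*(u + 5)/(u^2 - 8*u*w + u - 8*w)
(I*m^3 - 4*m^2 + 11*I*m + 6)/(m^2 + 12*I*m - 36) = (I*m^2 + 2*m - I)/(m + 6*I)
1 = 1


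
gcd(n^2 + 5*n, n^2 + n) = n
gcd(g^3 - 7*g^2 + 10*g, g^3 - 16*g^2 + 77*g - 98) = g - 2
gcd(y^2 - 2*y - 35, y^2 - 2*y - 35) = y^2 - 2*y - 35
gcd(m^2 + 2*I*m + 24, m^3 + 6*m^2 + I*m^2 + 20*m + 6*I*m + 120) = m - 4*I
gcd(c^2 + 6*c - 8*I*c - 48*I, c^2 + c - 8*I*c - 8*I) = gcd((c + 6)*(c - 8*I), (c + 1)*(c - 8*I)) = c - 8*I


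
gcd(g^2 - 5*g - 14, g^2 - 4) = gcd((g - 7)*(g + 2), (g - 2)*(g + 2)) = g + 2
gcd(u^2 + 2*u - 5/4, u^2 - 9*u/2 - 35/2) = u + 5/2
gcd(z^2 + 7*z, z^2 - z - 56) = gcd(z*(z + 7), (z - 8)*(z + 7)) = z + 7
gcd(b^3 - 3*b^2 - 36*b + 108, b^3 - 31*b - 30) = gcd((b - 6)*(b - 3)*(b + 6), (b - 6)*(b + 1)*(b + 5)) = b - 6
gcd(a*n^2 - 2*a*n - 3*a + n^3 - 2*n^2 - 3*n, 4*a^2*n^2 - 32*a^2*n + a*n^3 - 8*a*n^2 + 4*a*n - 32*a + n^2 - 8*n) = 1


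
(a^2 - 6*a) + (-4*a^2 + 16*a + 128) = -3*a^2 + 10*a + 128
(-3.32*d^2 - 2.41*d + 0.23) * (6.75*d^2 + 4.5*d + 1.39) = -22.41*d^4 - 31.2075*d^3 - 13.9073*d^2 - 2.3149*d + 0.3197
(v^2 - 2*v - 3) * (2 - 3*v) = -3*v^3 + 8*v^2 + 5*v - 6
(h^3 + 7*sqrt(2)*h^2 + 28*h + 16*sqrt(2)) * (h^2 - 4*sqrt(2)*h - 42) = h^5 + 3*sqrt(2)*h^4 - 70*h^3 - 390*sqrt(2)*h^2 - 1304*h - 672*sqrt(2)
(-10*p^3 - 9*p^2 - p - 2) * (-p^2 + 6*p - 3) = 10*p^5 - 51*p^4 - 23*p^3 + 23*p^2 - 9*p + 6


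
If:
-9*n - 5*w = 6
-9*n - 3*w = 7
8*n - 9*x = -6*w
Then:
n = -17/18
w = 1/2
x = -41/81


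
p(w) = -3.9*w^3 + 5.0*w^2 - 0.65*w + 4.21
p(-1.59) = 33.56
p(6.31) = -780.65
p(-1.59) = 33.56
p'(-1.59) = -46.13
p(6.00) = -662.09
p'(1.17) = -4.97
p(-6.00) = 1030.51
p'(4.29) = -173.08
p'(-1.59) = -46.13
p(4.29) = -214.48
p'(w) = -11.7*w^2 + 10.0*w - 0.65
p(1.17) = 4.05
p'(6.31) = -403.40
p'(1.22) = -5.86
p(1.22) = 3.78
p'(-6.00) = -481.85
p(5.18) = -407.06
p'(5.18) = -262.79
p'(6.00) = -361.85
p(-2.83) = 134.49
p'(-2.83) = -122.65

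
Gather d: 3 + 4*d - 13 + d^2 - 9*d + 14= d^2 - 5*d + 4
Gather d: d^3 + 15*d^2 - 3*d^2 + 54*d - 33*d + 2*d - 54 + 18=d^3 + 12*d^2 + 23*d - 36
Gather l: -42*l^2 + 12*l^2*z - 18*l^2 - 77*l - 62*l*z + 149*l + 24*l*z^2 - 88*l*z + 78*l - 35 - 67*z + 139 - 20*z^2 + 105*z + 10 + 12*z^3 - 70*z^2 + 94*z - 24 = l^2*(12*z - 60) + l*(24*z^2 - 150*z + 150) + 12*z^3 - 90*z^2 + 132*z + 90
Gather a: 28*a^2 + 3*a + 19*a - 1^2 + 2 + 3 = 28*a^2 + 22*a + 4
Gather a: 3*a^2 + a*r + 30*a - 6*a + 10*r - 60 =3*a^2 + a*(r + 24) + 10*r - 60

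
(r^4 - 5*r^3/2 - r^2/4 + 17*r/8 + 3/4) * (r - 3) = r^5 - 11*r^4/2 + 29*r^3/4 + 23*r^2/8 - 45*r/8 - 9/4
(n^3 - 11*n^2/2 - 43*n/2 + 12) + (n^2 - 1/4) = n^3 - 9*n^2/2 - 43*n/2 + 47/4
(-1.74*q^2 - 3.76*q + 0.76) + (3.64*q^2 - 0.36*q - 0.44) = 1.9*q^2 - 4.12*q + 0.32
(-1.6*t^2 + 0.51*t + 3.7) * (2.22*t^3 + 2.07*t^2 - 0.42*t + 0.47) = -3.552*t^5 - 2.1798*t^4 + 9.9417*t^3 + 6.6928*t^2 - 1.3143*t + 1.739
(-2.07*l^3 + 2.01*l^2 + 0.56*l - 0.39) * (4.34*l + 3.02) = -8.9838*l^4 + 2.472*l^3 + 8.5006*l^2 - 0.00139999999999985*l - 1.1778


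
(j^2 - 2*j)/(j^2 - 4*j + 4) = j/(j - 2)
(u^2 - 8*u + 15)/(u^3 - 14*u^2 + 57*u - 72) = (u - 5)/(u^2 - 11*u + 24)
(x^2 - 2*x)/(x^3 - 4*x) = 1/(x + 2)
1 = 1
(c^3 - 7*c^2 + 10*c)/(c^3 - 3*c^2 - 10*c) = (c - 2)/(c + 2)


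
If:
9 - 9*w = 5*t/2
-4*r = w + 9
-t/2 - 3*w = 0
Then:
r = -15/8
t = 9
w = -3/2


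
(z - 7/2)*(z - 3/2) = z^2 - 5*z + 21/4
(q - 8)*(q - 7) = q^2 - 15*q + 56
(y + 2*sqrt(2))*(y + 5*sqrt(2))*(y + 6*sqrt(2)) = y^3 + 13*sqrt(2)*y^2 + 104*y + 120*sqrt(2)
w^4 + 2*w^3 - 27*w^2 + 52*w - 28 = (w - 2)^2*(w - 1)*(w + 7)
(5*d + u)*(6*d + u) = 30*d^2 + 11*d*u + u^2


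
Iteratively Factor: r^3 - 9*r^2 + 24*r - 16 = (r - 4)*(r^2 - 5*r + 4) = (r - 4)*(r - 1)*(r - 4)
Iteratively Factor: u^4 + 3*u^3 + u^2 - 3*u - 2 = (u + 1)*(u^3 + 2*u^2 - u - 2) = (u + 1)*(u + 2)*(u^2 - 1) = (u - 1)*(u + 1)*(u + 2)*(u + 1)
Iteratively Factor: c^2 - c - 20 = (c - 5)*(c + 4)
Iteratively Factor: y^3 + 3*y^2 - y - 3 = (y + 3)*(y^2 - 1) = (y - 1)*(y + 3)*(y + 1)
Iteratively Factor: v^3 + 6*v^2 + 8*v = (v)*(v^2 + 6*v + 8) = v*(v + 2)*(v + 4)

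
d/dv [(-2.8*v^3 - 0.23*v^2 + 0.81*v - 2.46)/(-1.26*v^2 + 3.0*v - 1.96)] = (3.528*v^4 - 16.8*v^3 + 16.7946*v^2 - 5.2976*v + 5.7924)/(1.5876*v^4 - 7.56*v^3 + 13.9392*v^2 - 11.76*v + 3.8416)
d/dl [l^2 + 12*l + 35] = 2*l + 12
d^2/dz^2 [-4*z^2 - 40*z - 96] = -8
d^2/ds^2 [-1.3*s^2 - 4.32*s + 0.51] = -2.60000000000000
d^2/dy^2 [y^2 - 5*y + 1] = 2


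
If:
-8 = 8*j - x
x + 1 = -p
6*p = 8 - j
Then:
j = -62/47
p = 73/47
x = -120/47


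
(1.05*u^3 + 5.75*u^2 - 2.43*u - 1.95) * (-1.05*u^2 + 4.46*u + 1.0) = -1.1025*u^5 - 1.3545*u^4 + 29.2465*u^3 - 3.0403*u^2 - 11.127*u - 1.95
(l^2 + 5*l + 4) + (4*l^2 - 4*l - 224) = 5*l^2 + l - 220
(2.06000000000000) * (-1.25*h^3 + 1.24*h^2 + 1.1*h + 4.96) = -2.575*h^3 + 2.5544*h^2 + 2.266*h + 10.2176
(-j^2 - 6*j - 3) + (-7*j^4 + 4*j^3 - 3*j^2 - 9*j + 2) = -7*j^4 + 4*j^3 - 4*j^2 - 15*j - 1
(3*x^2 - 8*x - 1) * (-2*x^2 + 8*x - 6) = -6*x^4 + 40*x^3 - 80*x^2 + 40*x + 6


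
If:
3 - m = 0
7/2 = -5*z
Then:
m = 3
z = -7/10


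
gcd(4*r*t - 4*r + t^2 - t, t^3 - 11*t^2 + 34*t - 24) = t - 1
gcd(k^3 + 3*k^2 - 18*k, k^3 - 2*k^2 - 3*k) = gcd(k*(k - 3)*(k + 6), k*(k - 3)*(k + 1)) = k^2 - 3*k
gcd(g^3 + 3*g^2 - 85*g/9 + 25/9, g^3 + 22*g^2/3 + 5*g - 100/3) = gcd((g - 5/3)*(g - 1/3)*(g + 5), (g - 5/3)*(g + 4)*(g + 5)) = g^2 + 10*g/3 - 25/3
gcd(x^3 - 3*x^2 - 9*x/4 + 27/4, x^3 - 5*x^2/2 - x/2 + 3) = x - 3/2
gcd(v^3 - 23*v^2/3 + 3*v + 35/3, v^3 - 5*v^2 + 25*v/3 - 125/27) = v - 5/3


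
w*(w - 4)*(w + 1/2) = w^3 - 7*w^2/2 - 2*w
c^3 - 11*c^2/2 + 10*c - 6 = (c - 2)^2*(c - 3/2)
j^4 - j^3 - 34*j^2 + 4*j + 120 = (j - 6)*(j - 2)*(j + 2)*(j + 5)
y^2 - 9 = (y - 3)*(y + 3)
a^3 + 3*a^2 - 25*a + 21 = (a - 3)*(a - 1)*(a + 7)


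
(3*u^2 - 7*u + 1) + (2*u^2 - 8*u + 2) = 5*u^2 - 15*u + 3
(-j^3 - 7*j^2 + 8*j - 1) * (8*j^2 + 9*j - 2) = -8*j^5 - 65*j^4 + 3*j^3 + 78*j^2 - 25*j + 2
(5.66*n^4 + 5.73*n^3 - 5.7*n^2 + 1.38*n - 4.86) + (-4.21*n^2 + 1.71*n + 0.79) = 5.66*n^4 + 5.73*n^3 - 9.91*n^2 + 3.09*n - 4.07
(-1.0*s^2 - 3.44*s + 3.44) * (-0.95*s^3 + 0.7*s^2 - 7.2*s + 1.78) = 0.95*s^5 + 2.568*s^4 + 1.524*s^3 + 25.396*s^2 - 30.8912*s + 6.1232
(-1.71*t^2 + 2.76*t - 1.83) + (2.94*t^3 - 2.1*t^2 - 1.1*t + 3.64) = 2.94*t^3 - 3.81*t^2 + 1.66*t + 1.81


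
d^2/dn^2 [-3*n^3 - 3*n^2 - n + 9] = -18*n - 6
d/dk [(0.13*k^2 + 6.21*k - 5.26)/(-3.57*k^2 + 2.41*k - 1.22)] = (22.483*k^2 - 37.8736*k + 5.1004)/(12.7449*k^4 - 17.2074*k^3 + 14.5189*k^2 - 5.8804*k + 1.4884)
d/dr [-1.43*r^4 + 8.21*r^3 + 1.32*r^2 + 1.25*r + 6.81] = -5.72*r^3 + 24.63*r^2 + 2.64*r + 1.25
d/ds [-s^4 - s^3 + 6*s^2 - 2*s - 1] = -4*s^3 - 3*s^2 + 12*s - 2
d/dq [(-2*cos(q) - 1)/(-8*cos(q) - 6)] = -sin(q)/(4*cos(q) + 3)^2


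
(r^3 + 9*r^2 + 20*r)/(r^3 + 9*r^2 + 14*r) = (r^2 + 9*r + 20)/(r^2 + 9*r + 14)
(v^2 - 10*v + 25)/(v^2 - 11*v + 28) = (v^2 - 10*v + 25)/(v^2 - 11*v + 28)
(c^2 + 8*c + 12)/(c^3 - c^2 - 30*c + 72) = (c + 2)/(c^2 - 7*c + 12)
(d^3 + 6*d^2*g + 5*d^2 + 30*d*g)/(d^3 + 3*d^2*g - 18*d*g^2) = (d + 5)/(d - 3*g)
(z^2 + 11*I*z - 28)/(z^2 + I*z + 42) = (z + 4*I)/(z - 6*I)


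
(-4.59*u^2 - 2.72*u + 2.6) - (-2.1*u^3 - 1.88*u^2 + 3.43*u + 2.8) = 2.1*u^3 - 2.71*u^2 - 6.15*u - 0.2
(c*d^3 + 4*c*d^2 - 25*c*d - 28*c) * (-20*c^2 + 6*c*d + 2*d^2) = -20*c^3*d^3 - 80*c^3*d^2 + 500*c^3*d + 560*c^3 + 6*c^2*d^4 + 24*c^2*d^3 - 150*c^2*d^2 - 168*c^2*d + 2*c*d^5 + 8*c*d^4 - 50*c*d^3 - 56*c*d^2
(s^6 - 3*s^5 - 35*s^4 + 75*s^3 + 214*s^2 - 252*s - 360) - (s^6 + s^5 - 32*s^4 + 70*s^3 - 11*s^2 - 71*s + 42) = -4*s^5 - 3*s^4 + 5*s^3 + 225*s^2 - 181*s - 402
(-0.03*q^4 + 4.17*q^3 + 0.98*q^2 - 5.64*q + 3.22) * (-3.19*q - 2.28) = 0.0957*q^5 - 13.2339*q^4 - 12.6338*q^3 + 15.7572*q^2 + 2.5874*q - 7.3416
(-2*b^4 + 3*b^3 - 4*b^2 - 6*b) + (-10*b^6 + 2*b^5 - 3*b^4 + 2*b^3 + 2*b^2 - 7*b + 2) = -10*b^6 + 2*b^5 - 5*b^4 + 5*b^3 - 2*b^2 - 13*b + 2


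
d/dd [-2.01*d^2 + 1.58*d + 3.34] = 1.58 - 4.02*d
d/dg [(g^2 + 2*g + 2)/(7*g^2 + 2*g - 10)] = 12*(-g^2 - 4*g - 2)/(49*g^4 + 28*g^3 - 136*g^2 - 40*g + 100)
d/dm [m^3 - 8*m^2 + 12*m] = 3*m^2 - 16*m + 12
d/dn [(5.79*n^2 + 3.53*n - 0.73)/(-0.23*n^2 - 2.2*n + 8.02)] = (-11.9261*n^2 + 92.5358*n + 26.7046)/(0.0529*n^4 + 1.012*n^3 + 1.1508*n^2 - 35.288*n + 64.3204)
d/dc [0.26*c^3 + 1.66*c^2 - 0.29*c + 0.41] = 0.78*c^2 + 3.32*c - 0.29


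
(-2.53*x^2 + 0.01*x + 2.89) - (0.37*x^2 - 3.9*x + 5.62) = -2.9*x^2 + 3.91*x - 2.73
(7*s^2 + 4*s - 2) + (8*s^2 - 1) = 15*s^2 + 4*s - 3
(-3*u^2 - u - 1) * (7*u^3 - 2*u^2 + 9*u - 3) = -21*u^5 - u^4 - 32*u^3 + 2*u^2 - 6*u + 3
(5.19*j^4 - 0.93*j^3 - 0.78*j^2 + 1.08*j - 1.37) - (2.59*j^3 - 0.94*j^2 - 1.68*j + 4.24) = 5.19*j^4 - 3.52*j^3 + 0.16*j^2 + 2.76*j - 5.61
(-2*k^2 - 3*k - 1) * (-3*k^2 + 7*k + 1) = 6*k^4 - 5*k^3 - 20*k^2 - 10*k - 1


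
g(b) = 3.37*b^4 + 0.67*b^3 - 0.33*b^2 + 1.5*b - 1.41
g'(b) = 13.48*b^3 + 2.01*b^2 - 0.66*b + 1.5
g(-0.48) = -2.10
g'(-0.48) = 0.79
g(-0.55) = -2.14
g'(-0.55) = 0.23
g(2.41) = 123.35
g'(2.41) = 200.27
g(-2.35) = 87.33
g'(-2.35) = -160.79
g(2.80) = 222.05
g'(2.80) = 311.32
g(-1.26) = 3.33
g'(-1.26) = -21.44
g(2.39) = 119.39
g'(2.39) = 195.43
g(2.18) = 83.35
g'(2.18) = 149.27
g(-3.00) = 246.00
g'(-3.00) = -342.39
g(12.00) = 71007.15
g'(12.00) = 23576.46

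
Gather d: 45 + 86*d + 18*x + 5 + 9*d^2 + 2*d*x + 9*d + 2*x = 9*d^2 + d*(2*x + 95) + 20*x + 50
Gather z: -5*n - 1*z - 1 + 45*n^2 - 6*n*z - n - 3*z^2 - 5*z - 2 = 45*n^2 - 6*n - 3*z^2 + z*(-6*n - 6) - 3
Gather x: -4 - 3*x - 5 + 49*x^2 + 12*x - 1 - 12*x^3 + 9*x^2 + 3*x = -12*x^3 + 58*x^2 + 12*x - 10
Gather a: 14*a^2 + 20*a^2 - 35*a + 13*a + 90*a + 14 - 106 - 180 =34*a^2 + 68*a - 272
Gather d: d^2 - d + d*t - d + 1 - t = d^2 + d*(t - 2) - t + 1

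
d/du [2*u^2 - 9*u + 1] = 4*u - 9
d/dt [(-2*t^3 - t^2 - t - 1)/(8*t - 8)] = (-4*t^3 + 5*t^2 + 2*t + 2)/(8*(t^2 - 2*t + 1))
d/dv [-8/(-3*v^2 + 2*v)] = 16*(1 - 3*v)/(v^2*(3*v - 2)^2)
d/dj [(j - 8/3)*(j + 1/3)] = 2*j - 7/3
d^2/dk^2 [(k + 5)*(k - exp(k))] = -k*exp(k) - 7*exp(k) + 2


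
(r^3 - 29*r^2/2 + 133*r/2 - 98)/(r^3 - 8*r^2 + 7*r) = (r^2 - 15*r/2 + 14)/(r*(r - 1))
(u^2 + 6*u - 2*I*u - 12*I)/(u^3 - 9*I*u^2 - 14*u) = (u + 6)/(u*(u - 7*I))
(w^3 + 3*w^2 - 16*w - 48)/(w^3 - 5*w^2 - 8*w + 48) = (w + 4)/(w - 4)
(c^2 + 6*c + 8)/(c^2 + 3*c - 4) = (c + 2)/(c - 1)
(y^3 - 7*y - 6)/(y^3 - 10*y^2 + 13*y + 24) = (y + 2)/(y - 8)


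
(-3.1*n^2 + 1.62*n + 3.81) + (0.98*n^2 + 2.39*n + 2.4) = -2.12*n^2 + 4.01*n + 6.21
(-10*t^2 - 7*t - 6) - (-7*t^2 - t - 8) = -3*t^2 - 6*t + 2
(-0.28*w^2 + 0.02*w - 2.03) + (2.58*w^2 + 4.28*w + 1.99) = 2.3*w^2 + 4.3*w - 0.0399999999999998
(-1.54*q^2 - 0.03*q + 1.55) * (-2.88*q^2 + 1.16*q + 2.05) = 4.4352*q^4 - 1.7*q^3 - 7.6558*q^2 + 1.7365*q + 3.1775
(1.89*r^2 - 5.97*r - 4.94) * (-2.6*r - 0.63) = -4.914*r^3 + 14.3313*r^2 + 16.6051*r + 3.1122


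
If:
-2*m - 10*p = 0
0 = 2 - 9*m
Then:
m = 2/9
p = -2/45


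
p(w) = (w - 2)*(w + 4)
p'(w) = 2*w + 2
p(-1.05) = -9.00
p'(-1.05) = -0.10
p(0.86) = -5.54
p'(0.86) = 3.72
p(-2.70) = -6.11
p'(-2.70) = -3.40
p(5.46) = 32.73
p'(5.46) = 12.92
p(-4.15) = 0.92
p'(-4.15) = -6.30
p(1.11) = -4.55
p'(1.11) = 4.22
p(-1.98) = -8.04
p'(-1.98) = -1.96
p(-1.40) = -8.84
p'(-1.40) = -0.80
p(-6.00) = 16.00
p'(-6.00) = -10.00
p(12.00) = 160.00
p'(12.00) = 26.00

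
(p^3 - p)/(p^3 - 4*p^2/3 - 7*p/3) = 3*(p - 1)/(3*p - 7)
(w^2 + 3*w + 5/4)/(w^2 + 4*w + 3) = (w^2 + 3*w + 5/4)/(w^2 + 4*w + 3)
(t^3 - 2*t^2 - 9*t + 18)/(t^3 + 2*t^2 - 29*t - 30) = (t^3 - 2*t^2 - 9*t + 18)/(t^3 + 2*t^2 - 29*t - 30)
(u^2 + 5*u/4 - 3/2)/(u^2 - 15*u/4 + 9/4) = (u + 2)/(u - 3)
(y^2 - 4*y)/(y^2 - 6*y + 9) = y*(y - 4)/(y^2 - 6*y + 9)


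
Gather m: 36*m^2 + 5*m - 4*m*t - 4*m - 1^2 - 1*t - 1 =36*m^2 + m*(1 - 4*t) - t - 2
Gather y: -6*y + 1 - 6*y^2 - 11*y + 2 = -6*y^2 - 17*y + 3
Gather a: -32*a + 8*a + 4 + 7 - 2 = 9 - 24*a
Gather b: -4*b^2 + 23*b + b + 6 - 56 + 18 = -4*b^2 + 24*b - 32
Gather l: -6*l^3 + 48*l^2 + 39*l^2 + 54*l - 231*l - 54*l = -6*l^3 + 87*l^2 - 231*l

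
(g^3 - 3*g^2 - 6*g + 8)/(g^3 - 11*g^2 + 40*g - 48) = (g^2 + g - 2)/(g^2 - 7*g + 12)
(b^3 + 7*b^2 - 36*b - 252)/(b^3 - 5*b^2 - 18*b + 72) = (b^2 + 13*b + 42)/(b^2 + b - 12)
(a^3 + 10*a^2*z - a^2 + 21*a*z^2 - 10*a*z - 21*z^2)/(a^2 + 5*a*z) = (a^3 + 10*a^2*z - a^2 + 21*a*z^2 - 10*a*z - 21*z^2)/(a*(a + 5*z))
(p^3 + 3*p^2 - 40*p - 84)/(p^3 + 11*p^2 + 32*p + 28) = (p - 6)/(p + 2)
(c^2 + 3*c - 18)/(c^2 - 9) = (c + 6)/(c + 3)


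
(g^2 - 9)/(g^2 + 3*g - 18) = (g + 3)/(g + 6)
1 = 1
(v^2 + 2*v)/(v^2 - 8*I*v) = (v + 2)/(v - 8*I)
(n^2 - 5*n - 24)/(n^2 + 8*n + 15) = (n - 8)/(n + 5)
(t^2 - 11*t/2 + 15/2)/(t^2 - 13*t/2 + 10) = (t - 3)/(t - 4)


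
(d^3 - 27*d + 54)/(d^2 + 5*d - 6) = (d^2 - 6*d + 9)/(d - 1)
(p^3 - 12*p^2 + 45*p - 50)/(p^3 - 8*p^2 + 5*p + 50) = (p - 2)/(p + 2)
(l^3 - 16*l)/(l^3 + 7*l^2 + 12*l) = (l - 4)/(l + 3)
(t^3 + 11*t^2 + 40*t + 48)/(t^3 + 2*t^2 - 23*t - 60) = (t + 4)/(t - 5)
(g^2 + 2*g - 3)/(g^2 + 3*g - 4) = (g + 3)/(g + 4)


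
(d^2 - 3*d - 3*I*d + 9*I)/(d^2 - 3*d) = (d - 3*I)/d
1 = 1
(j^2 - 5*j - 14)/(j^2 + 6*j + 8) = (j - 7)/(j + 4)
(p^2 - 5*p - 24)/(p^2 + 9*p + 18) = (p - 8)/(p + 6)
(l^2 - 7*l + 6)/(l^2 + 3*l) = (l^2 - 7*l + 6)/(l*(l + 3))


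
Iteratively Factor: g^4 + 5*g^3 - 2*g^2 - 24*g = (g + 4)*(g^3 + g^2 - 6*g) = g*(g + 4)*(g^2 + g - 6) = g*(g - 2)*(g + 4)*(g + 3)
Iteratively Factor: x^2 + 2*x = (x + 2)*(x)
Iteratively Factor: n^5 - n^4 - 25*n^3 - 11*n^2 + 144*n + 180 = (n + 3)*(n^4 - 4*n^3 - 13*n^2 + 28*n + 60) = (n + 2)*(n + 3)*(n^3 - 6*n^2 - n + 30) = (n - 3)*(n + 2)*(n + 3)*(n^2 - 3*n - 10) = (n - 3)*(n + 2)^2*(n + 3)*(n - 5)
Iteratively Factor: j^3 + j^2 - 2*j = (j + 2)*(j^2 - j) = (j - 1)*(j + 2)*(j)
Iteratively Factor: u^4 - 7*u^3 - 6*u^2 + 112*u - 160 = (u - 5)*(u^3 - 2*u^2 - 16*u + 32) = (u - 5)*(u - 4)*(u^2 + 2*u - 8) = (u - 5)*(u - 4)*(u - 2)*(u + 4)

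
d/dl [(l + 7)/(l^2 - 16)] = (l^2 - 2*l*(l + 7) - 16)/(l^2 - 16)^2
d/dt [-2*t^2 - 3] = -4*t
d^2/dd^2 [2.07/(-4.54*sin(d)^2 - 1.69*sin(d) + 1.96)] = (170.664048*sin(d)^4 + 47.646846*sin(d)^3 - 176.405193*sin(d)^2 - 88.437024*sin(d) - 48.66363)/(4.54*sin(d)^2 + 1.69*sin(d) - 1.96)^3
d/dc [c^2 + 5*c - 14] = 2*c + 5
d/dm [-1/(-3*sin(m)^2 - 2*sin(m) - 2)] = -2*(3*sin(m) + 1)*cos(m)/(3*sin(m)^2 + 2*sin(m) + 2)^2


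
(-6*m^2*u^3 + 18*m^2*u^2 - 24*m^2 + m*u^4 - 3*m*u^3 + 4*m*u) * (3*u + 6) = -18*m^2*u^4 + 18*m^2*u^3 + 108*m^2*u^2 - 72*m^2*u - 144*m^2 + 3*m*u^5 - 3*m*u^4 - 18*m*u^3 + 12*m*u^2 + 24*m*u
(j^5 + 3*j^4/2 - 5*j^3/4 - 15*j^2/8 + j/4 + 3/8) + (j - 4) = j^5 + 3*j^4/2 - 5*j^3/4 - 15*j^2/8 + 5*j/4 - 29/8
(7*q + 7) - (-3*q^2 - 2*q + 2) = 3*q^2 + 9*q + 5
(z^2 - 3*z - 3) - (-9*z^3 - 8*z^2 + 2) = 9*z^3 + 9*z^2 - 3*z - 5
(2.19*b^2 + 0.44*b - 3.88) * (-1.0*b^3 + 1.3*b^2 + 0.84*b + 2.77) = -2.19*b^5 + 2.407*b^4 + 6.2916*b^3 + 1.3919*b^2 - 2.0404*b - 10.7476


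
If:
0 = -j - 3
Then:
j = -3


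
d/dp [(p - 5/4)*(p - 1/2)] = 2*p - 7/4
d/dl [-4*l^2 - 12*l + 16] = -8*l - 12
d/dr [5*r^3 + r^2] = r*(15*r + 2)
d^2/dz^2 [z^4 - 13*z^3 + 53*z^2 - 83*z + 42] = 12*z^2 - 78*z + 106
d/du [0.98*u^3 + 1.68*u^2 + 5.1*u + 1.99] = 2.94*u^2 + 3.36*u + 5.1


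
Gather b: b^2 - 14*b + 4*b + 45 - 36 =b^2 - 10*b + 9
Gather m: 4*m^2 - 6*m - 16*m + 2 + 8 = 4*m^2 - 22*m + 10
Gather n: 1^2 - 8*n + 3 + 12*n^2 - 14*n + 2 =12*n^2 - 22*n + 6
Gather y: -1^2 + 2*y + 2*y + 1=4*y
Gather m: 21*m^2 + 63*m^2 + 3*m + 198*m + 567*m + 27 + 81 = 84*m^2 + 768*m + 108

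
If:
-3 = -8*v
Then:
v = 3/8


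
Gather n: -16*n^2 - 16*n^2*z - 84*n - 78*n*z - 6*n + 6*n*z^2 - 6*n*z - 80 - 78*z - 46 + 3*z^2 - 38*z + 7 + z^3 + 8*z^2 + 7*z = n^2*(-16*z - 16) + n*(6*z^2 - 84*z - 90) + z^3 + 11*z^2 - 109*z - 119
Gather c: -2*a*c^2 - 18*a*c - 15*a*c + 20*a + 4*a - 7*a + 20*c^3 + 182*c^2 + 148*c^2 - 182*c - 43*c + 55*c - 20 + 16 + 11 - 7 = 17*a + 20*c^3 + c^2*(330 - 2*a) + c*(-33*a - 170)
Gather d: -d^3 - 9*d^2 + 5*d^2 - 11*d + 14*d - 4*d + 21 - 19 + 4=-d^3 - 4*d^2 - d + 6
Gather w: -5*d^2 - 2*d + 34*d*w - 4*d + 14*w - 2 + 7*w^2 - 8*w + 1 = -5*d^2 - 6*d + 7*w^2 + w*(34*d + 6) - 1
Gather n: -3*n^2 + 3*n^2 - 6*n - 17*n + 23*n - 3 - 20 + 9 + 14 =0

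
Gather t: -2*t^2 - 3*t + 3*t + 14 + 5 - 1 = 18 - 2*t^2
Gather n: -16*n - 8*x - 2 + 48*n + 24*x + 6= 32*n + 16*x + 4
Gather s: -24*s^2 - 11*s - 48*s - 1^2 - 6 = -24*s^2 - 59*s - 7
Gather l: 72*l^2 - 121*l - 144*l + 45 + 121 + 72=72*l^2 - 265*l + 238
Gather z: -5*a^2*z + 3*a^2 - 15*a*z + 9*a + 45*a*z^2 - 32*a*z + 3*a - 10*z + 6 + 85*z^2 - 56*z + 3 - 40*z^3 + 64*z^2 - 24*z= 3*a^2 + 12*a - 40*z^3 + z^2*(45*a + 149) + z*(-5*a^2 - 47*a - 90) + 9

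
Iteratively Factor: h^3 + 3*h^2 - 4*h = (h - 1)*(h^2 + 4*h) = h*(h - 1)*(h + 4)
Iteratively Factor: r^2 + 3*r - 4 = (r - 1)*(r + 4)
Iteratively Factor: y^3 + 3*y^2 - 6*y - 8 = (y + 4)*(y^2 - y - 2) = (y + 1)*(y + 4)*(y - 2)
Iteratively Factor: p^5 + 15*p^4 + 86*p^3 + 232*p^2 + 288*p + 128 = (p + 2)*(p^4 + 13*p^3 + 60*p^2 + 112*p + 64) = (p + 1)*(p + 2)*(p^3 + 12*p^2 + 48*p + 64) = (p + 1)*(p + 2)*(p + 4)*(p^2 + 8*p + 16) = (p + 1)*(p + 2)*(p + 4)^2*(p + 4)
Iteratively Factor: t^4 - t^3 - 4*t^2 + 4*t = (t + 2)*(t^3 - 3*t^2 + 2*t) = (t - 1)*(t + 2)*(t^2 - 2*t) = t*(t - 1)*(t + 2)*(t - 2)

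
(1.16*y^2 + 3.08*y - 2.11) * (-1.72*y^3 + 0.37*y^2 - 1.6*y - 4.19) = -1.9952*y^5 - 4.8684*y^4 + 2.9128*y^3 - 10.5691*y^2 - 9.5292*y + 8.8409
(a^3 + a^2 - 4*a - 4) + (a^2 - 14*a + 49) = a^3 + 2*a^2 - 18*a + 45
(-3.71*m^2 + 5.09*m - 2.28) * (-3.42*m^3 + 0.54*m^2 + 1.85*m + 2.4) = 12.6882*m^5 - 19.4112*m^4 + 3.6827*m^3 - 0.718699999999998*m^2 + 7.998*m - 5.472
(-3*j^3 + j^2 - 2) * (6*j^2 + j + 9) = -18*j^5 + 3*j^4 - 26*j^3 - 3*j^2 - 2*j - 18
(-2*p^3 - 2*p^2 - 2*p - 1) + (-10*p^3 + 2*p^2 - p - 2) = -12*p^3 - 3*p - 3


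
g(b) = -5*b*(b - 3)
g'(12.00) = -105.00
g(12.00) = -540.00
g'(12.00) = -105.00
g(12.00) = -540.00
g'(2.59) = -10.90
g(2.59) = 5.31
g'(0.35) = 11.50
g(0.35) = 4.64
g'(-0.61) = 21.10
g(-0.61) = -11.01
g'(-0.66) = 21.60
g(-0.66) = -12.08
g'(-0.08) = 15.80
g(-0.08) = -1.23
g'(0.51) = 9.90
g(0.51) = 6.35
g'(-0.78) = 22.80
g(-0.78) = -14.74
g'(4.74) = -32.40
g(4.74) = -41.24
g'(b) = 15 - 10*b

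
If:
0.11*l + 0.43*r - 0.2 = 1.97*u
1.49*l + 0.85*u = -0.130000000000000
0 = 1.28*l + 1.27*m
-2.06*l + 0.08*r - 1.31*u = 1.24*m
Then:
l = -0.22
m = 0.22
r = 1.59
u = 0.23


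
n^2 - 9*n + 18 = (n - 6)*(n - 3)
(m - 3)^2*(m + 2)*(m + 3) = m^4 - m^3 - 15*m^2 + 9*m + 54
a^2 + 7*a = a*(a + 7)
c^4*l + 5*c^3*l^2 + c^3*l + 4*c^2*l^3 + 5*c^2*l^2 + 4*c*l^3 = c*(c + l)*(c + 4*l)*(c*l + l)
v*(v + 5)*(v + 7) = v^3 + 12*v^2 + 35*v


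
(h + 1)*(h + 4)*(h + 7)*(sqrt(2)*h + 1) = sqrt(2)*h^4 + h^3 + 12*sqrt(2)*h^3 + 12*h^2 + 39*sqrt(2)*h^2 + 39*h + 28*sqrt(2)*h + 28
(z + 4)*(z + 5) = z^2 + 9*z + 20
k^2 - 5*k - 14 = (k - 7)*(k + 2)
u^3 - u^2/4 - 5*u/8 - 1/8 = (u - 1)*(u + 1/4)*(u + 1/2)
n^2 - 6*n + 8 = (n - 4)*(n - 2)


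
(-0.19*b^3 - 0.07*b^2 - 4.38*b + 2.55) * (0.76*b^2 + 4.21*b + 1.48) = -0.1444*b^5 - 0.8531*b^4 - 3.9047*b^3 - 16.6054*b^2 + 4.2531*b + 3.774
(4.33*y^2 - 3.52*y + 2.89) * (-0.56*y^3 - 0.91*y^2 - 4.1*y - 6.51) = -2.4248*y^5 - 1.9691*y^4 - 16.1682*y^3 - 16.3862*y^2 + 11.0662*y - 18.8139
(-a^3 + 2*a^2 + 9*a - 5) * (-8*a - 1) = 8*a^4 - 15*a^3 - 74*a^2 + 31*a + 5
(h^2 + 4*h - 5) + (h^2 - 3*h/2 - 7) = 2*h^2 + 5*h/2 - 12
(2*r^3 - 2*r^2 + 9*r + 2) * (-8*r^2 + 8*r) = -16*r^5 + 32*r^4 - 88*r^3 + 56*r^2 + 16*r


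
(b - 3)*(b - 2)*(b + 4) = b^3 - b^2 - 14*b + 24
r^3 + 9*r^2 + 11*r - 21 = (r - 1)*(r + 3)*(r + 7)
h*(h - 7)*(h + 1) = h^3 - 6*h^2 - 7*h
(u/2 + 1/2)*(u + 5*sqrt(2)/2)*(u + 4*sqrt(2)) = u^3/2 + u^2/2 + 13*sqrt(2)*u^2/4 + 13*sqrt(2)*u/4 + 10*u + 10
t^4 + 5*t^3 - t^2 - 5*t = t*(t - 1)*(t + 1)*(t + 5)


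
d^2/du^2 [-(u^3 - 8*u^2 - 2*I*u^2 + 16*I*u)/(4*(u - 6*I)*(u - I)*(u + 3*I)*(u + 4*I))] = (-u^9 + u^8*(24 + 6*I) + u^7*(93 - 96*I) + u^6*(-248 + 232*I) + u^5*(1368 - 3504*I) + u^4*(-8928 - 1728*I) + u^3*(6600 - 14272*I) + u^2*(-53568 - 22464*I) + u*(-15552 + 107136*I) - 6912 + 10368*I)/(2*u^12 + 186*u^10 + 252*I*u^9 + 6198*u^8 + 15624*I*u^7 + 75782*u^6 + 278460*I*u^5 + 118152*u^4 + 976752*I*u^3 + 202176*u^2 + 1306368*I*u + 746496)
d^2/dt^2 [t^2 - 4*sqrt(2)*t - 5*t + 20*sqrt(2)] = 2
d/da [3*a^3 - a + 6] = 9*a^2 - 1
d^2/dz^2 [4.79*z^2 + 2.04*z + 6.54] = 9.58000000000000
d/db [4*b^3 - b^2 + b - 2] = 12*b^2 - 2*b + 1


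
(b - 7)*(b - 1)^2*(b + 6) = b^4 - 3*b^3 - 39*b^2 + 83*b - 42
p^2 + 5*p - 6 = (p - 1)*(p + 6)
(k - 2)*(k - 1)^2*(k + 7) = k^4 + 3*k^3 - 23*k^2 + 33*k - 14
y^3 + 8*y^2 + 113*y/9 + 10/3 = (y + 1/3)*(y + 5/3)*(y + 6)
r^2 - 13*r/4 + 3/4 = (r - 3)*(r - 1/4)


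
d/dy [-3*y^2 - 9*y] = -6*y - 9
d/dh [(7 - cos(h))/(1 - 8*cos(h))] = -55*sin(h)/(8*cos(h) - 1)^2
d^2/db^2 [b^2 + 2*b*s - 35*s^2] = 2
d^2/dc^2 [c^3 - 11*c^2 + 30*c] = 6*c - 22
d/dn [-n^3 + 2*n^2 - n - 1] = -3*n^2 + 4*n - 1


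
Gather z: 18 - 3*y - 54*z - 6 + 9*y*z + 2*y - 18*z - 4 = -y + z*(9*y - 72) + 8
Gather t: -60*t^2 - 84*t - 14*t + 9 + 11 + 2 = -60*t^2 - 98*t + 22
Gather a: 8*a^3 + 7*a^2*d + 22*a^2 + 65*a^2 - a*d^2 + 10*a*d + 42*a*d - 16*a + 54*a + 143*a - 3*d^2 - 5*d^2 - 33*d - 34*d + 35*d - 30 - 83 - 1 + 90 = 8*a^3 + a^2*(7*d + 87) + a*(-d^2 + 52*d + 181) - 8*d^2 - 32*d - 24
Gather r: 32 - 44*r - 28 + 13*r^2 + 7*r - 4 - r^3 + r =-r^3 + 13*r^2 - 36*r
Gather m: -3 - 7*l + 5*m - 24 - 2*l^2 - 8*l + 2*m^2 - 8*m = -2*l^2 - 15*l + 2*m^2 - 3*m - 27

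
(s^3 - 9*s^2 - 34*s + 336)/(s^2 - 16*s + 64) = (s^2 - s - 42)/(s - 8)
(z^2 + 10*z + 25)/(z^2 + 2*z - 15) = (z + 5)/(z - 3)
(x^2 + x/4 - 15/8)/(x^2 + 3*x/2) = (x - 5/4)/x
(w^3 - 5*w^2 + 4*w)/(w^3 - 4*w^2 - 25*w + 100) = w*(w - 1)/(w^2 - 25)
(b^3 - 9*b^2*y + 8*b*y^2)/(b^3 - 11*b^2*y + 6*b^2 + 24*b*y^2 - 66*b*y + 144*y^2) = b*(-b + y)/(-b^2 + 3*b*y - 6*b + 18*y)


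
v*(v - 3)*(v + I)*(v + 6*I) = v^4 - 3*v^3 + 7*I*v^3 - 6*v^2 - 21*I*v^2 + 18*v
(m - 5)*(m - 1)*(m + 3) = m^3 - 3*m^2 - 13*m + 15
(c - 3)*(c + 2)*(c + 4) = c^3 + 3*c^2 - 10*c - 24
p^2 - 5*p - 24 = (p - 8)*(p + 3)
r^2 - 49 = (r - 7)*(r + 7)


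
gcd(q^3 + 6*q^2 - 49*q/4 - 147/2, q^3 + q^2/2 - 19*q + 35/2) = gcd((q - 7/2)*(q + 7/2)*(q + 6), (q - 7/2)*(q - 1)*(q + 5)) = q - 7/2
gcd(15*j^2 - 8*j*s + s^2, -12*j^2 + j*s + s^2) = -3*j + s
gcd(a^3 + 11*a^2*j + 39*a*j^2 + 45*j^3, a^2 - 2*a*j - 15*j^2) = a + 3*j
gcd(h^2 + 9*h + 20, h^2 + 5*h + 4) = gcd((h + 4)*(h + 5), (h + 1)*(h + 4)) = h + 4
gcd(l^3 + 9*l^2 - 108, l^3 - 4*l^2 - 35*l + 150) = l + 6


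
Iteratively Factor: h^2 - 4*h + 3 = (h - 1)*(h - 3)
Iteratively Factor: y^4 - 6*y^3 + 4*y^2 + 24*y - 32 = (y - 4)*(y^3 - 2*y^2 - 4*y + 8) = (y - 4)*(y - 2)*(y^2 - 4) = (y - 4)*(y - 2)^2*(y + 2)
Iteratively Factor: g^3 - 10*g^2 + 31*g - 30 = (g - 2)*(g^2 - 8*g + 15) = (g - 5)*(g - 2)*(g - 3)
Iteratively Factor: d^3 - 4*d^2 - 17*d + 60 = (d - 3)*(d^2 - d - 20) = (d - 3)*(d + 4)*(d - 5)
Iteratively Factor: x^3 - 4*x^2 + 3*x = (x)*(x^2 - 4*x + 3) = x*(x - 3)*(x - 1)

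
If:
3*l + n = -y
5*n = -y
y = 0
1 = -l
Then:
No Solution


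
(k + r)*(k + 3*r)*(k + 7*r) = k^3 + 11*k^2*r + 31*k*r^2 + 21*r^3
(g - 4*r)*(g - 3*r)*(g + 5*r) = g^3 - 2*g^2*r - 23*g*r^2 + 60*r^3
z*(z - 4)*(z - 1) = z^3 - 5*z^2 + 4*z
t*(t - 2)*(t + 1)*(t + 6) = t^4 + 5*t^3 - 8*t^2 - 12*t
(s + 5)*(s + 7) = s^2 + 12*s + 35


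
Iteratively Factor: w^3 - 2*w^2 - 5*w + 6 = (w - 1)*(w^2 - w - 6) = (w - 3)*(w - 1)*(w + 2)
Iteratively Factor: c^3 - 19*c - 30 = (c - 5)*(c^2 + 5*c + 6) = (c - 5)*(c + 3)*(c + 2)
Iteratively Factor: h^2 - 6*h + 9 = (h - 3)*(h - 3)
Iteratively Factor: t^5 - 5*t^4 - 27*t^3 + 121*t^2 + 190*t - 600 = (t - 2)*(t^4 - 3*t^3 - 33*t^2 + 55*t + 300) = (t - 5)*(t - 2)*(t^3 + 2*t^2 - 23*t - 60) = (t - 5)^2*(t - 2)*(t^2 + 7*t + 12) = (t - 5)^2*(t - 2)*(t + 3)*(t + 4)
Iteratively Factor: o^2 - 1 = (o + 1)*(o - 1)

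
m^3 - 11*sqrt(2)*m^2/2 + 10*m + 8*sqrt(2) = (m - 4*sqrt(2))*(m - 2*sqrt(2))*(m + sqrt(2)/2)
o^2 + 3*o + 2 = (o + 1)*(o + 2)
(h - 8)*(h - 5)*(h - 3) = h^3 - 16*h^2 + 79*h - 120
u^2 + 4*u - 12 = (u - 2)*(u + 6)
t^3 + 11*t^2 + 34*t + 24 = (t + 1)*(t + 4)*(t + 6)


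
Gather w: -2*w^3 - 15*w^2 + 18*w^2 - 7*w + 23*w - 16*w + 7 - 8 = -2*w^3 + 3*w^2 - 1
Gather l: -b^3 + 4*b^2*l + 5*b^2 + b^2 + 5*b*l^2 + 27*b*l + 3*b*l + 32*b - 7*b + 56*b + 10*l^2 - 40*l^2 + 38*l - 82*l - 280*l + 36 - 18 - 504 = -b^3 + 6*b^2 + 81*b + l^2*(5*b - 30) + l*(4*b^2 + 30*b - 324) - 486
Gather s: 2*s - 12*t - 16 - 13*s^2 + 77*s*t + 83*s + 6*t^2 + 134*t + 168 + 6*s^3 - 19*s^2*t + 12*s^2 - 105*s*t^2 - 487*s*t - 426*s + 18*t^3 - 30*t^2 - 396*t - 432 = 6*s^3 + s^2*(-19*t - 1) + s*(-105*t^2 - 410*t - 341) + 18*t^3 - 24*t^2 - 274*t - 280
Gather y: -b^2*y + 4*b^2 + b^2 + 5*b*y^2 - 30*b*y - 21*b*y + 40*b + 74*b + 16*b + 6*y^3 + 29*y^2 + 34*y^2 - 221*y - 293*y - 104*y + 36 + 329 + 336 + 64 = 5*b^2 + 130*b + 6*y^3 + y^2*(5*b + 63) + y*(-b^2 - 51*b - 618) + 765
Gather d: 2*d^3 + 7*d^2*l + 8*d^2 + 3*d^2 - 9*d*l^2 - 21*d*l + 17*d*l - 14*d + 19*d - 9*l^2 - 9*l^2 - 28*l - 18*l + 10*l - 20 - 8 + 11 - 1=2*d^3 + d^2*(7*l + 11) + d*(-9*l^2 - 4*l + 5) - 18*l^2 - 36*l - 18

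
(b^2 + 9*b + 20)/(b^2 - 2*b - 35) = (b + 4)/(b - 7)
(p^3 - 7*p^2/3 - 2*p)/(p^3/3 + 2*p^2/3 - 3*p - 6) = p*(3*p + 2)/(p^2 + 5*p + 6)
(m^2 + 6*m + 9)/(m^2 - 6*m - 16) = (m^2 + 6*m + 9)/(m^2 - 6*m - 16)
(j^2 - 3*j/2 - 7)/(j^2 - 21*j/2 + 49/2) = (j + 2)/(j - 7)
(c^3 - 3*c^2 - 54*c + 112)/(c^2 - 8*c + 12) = (c^2 - c - 56)/(c - 6)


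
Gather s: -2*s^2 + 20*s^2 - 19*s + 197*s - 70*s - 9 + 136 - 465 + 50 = 18*s^2 + 108*s - 288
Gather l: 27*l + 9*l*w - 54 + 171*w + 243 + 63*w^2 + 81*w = l*(9*w + 27) + 63*w^2 + 252*w + 189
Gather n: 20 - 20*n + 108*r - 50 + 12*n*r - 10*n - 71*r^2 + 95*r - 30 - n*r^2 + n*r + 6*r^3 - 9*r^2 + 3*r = n*(-r^2 + 13*r - 30) + 6*r^3 - 80*r^2 + 206*r - 60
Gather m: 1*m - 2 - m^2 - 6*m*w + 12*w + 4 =-m^2 + m*(1 - 6*w) + 12*w + 2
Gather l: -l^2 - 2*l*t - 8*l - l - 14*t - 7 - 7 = -l^2 + l*(-2*t - 9) - 14*t - 14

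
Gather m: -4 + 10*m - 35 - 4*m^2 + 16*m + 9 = -4*m^2 + 26*m - 30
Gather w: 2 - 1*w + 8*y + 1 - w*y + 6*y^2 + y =w*(-y - 1) + 6*y^2 + 9*y + 3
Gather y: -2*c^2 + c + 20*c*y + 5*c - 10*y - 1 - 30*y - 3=-2*c^2 + 6*c + y*(20*c - 40) - 4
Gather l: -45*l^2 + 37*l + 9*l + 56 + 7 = -45*l^2 + 46*l + 63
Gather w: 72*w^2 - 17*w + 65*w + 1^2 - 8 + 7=72*w^2 + 48*w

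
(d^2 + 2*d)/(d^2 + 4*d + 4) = d/(d + 2)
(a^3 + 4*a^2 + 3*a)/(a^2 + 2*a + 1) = a*(a + 3)/(a + 1)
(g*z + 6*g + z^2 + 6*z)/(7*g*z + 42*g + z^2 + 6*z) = (g + z)/(7*g + z)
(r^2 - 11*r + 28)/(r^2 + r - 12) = (r^2 - 11*r + 28)/(r^2 + r - 12)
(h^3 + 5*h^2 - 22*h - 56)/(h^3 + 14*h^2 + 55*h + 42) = (h^2 - 2*h - 8)/(h^2 + 7*h + 6)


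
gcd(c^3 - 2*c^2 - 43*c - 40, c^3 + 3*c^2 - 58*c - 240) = c^2 - 3*c - 40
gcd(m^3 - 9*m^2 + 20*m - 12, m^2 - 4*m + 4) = m - 2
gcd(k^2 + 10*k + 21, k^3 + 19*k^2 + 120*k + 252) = k + 7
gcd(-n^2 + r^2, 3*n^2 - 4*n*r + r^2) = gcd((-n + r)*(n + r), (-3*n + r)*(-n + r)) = -n + r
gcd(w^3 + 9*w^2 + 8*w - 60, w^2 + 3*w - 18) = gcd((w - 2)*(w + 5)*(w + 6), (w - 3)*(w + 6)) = w + 6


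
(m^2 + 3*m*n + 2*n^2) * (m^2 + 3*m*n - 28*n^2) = m^4 + 6*m^3*n - 17*m^2*n^2 - 78*m*n^3 - 56*n^4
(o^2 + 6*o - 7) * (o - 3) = o^3 + 3*o^2 - 25*o + 21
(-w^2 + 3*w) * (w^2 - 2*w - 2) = -w^4 + 5*w^3 - 4*w^2 - 6*w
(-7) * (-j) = 7*j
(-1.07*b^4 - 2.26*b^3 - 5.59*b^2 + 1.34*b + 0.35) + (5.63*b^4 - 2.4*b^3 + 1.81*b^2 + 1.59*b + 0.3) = 4.56*b^4 - 4.66*b^3 - 3.78*b^2 + 2.93*b + 0.65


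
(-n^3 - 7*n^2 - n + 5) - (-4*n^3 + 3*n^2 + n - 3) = 3*n^3 - 10*n^2 - 2*n + 8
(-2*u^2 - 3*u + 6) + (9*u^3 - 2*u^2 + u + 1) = 9*u^3 - 4*u^2 - 2*u + 7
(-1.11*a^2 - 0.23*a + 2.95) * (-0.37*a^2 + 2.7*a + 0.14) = 0.4107*a^4 - 2.9119*a^3 - 1.8679*a^2 + 7.9328*a + 0.413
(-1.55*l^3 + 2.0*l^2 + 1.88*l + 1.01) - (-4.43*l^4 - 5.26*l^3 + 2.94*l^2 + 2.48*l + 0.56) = 4.43*l^4 + 3.71*l^3 - 0.94*l^2 - 0.6*l + 0.45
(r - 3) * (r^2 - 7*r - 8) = r^3 - 10*r^2 + 13*r + 24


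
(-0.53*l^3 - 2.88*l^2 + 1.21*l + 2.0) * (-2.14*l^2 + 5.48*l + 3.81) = 1.1342*l^5 + 3.2588*l^4 - 20.3911*l^3 - 8.622*l^2 + 15.5701*l + 7.62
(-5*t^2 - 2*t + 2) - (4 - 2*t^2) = -3*t^2 - 2*t - 2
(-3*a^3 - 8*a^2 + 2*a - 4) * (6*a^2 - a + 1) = -18*a^5 - 45*a^4 + 17*a^3 - 34*a^2 + 6*a - 4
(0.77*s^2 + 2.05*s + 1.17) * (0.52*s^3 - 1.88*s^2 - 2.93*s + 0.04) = 0.4004*s^5 - 0.3816*s^4 - 5.5017*s^3 - 8.1753*s^2 - 3.3461*s + 0.0468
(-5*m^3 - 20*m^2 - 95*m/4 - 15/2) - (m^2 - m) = -5*m^3 - 21*m^2 - 91*m/4 - 15/2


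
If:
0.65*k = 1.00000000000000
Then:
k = 1.54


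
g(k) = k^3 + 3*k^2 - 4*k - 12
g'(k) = 3*k^2 + 6*k - 4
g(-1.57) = -2.20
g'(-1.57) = -6.03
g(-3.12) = -0.69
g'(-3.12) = 6.48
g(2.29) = 6.58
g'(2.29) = 25.47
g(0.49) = -13.12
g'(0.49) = -0.34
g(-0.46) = -9.62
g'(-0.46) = -6.13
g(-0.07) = -11.71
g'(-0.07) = -4.41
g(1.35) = -9.47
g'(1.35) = 9.57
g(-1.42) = -3.13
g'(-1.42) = -6.47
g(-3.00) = 0.00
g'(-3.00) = 5.00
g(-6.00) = -96.00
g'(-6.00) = 68.00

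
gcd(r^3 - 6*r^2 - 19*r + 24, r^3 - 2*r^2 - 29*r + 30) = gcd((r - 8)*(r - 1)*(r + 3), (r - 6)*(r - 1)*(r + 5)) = r - 1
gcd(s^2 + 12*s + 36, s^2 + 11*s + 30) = s + 6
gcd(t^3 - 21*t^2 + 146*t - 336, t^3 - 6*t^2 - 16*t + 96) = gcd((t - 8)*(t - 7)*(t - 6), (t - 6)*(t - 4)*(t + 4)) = t - 6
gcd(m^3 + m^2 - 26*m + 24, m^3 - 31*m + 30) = m^2 + 5*m - 6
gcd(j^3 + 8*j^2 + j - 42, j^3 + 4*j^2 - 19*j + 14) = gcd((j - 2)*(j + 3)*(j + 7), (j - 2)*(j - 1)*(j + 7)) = j^2 + 5*j - 14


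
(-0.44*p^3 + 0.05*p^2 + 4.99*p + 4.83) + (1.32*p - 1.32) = -0.44*p^3 + 0.05*p^2 + 6.31*p + 3.51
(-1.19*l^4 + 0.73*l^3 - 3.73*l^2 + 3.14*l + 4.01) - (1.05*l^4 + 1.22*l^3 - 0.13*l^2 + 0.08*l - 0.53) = -2.24*l^4 - 0.49*l^3 - 3.6*l^2 + 3.06*l + 4.54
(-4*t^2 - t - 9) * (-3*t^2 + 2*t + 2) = 12*t^4 - 5*t^3 + 17*t^2 - 20*t - 18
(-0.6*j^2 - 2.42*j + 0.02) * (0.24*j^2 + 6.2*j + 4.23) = -0.144*j^4 - 4.3008*j^3 - 17.5372*j^2 - 10.1126*j + 0.0846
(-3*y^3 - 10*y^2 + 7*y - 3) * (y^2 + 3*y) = -3*y^5 - 19*y^4 - 23*y^3 + 18*y^2 - 9*y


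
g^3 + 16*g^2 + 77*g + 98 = (g + 2)*(g + 7)^2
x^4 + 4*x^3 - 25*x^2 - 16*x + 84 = (x - 3)*(x - 2)*(x + 2)*(x + 7)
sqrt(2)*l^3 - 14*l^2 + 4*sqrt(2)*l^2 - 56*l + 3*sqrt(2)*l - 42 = (l + 3)*(l - 7*sqrt(2))*(sqrt(2)*l + sqrt(2))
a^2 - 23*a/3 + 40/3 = (a - 5)*(a - 8/3)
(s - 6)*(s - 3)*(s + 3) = s^3 - 6*s^2 - 9*s + 54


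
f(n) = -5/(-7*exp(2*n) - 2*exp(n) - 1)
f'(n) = -5*(14*exp(2*n) + 2*exp(n))/(-7*exp(2*n) - 2*exp(n) - 1)^2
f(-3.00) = 4.48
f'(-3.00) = -0.54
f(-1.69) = 3.11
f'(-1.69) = -1.64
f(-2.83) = 4.38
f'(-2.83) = -0.64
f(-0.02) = 0.52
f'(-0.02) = -0.82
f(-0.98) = 1.83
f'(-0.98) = -1.82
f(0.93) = 0.10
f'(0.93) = -0.18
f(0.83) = 0.12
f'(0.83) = -0.22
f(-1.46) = 2.71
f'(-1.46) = -1.80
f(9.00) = 0.00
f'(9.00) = 0.00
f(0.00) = 0.50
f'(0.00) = -0.80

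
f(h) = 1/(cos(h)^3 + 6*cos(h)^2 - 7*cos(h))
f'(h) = (3*sin(h)*cos(h)^2 + 12*sin(h)*cos(h) - 7*sin(h))/(cos(h)^3 + 6*cos(h)^2 - 7*cos(h))^2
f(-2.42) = 0.12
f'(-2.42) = 0.14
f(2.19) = 0.17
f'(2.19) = -0.30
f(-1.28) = -0.67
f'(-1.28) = 1.43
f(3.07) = 0.08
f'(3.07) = -0.01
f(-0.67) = -0.76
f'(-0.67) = -1.52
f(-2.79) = 0.09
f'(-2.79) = 0.04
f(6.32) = -184.62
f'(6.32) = 10020.89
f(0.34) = -2.33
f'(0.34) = 12.67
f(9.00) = 0.09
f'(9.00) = -0.06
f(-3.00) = 0.08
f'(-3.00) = 0.02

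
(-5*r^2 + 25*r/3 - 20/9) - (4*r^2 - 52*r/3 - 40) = -9*r^2 + 77*r/3 + 340/9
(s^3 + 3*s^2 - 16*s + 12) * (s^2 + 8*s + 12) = s^5 + 11*s^4 + 20*s^3 - 80*s^2 - 96*s + 144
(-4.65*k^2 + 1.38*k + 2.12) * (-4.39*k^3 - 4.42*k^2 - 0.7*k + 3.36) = 20.4135*k^5 + 14.4948*k^4 - 12.1514*k^3 - 25.9604*k^2 + 3.1528*k + 7.1232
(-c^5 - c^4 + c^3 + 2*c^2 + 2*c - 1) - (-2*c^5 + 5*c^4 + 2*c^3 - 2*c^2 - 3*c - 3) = c^5 - 6*c^4 - c^3 + 4*c^2 + 5*c + 2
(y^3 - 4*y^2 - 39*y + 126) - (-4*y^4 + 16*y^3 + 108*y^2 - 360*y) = 4*y^4 - 15*y^3 - 112*y^2 + 321*y + 126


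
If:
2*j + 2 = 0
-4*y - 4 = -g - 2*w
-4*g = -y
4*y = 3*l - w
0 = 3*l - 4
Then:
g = 4/47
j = -1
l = 4/3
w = 124/47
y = 16/47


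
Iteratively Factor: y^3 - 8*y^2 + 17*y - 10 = (y - 5)*(y^2 - 3*y + 2) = (y - 5)*(y - 1)*(y - 2)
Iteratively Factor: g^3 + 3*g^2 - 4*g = (g)*(g^2 + 3*g - 4) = g*(g - 1)*(g + 4)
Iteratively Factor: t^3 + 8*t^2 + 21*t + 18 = (t + 2)*(t^2 + 6*t + 9) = (t + 2)*(t + 3)*(t + 3)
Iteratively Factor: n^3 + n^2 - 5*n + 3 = (n - 1)*(n^2 + 2*n - 3) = (n - 1)^2*(n + 3)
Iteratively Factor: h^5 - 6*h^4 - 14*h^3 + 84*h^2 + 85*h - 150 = (h + 2)*(h^4 - 8*h^3 + 2*h^2 + 80*h - 75) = (h - 5)*(h + 2)*(h^3 - 3*h^2 - 13*h + 15) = (h - 5)*(h + 2)*(h + 3)*(h^2 - 6*h + 5) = (h - 5)*(h - 1)*(h + 2)*(h + 3)*(h - 5)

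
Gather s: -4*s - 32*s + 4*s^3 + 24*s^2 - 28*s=4*s^3 + 24*s^2 - 64*s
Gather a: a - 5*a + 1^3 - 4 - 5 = -4*a - 8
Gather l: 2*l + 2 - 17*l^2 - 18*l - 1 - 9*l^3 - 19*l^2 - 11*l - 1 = -9*l^3 - 36*l^2 - 27*l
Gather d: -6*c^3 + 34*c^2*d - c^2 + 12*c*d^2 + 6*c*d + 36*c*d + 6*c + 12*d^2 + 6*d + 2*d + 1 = -6*c^3 - c^2 + 6*c + d^2*(12*c + 12) + d*(34*c^2 + 42*c + 8) + 1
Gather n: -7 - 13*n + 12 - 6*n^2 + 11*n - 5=-6*n^2 - 2*n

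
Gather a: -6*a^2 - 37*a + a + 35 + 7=-6*a^2 - 36*a + 42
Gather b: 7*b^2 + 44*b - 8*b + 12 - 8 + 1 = 7*b^2 + 36*b + 5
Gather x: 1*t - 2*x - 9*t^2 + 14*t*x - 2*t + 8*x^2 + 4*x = -9*t^2 - t + 8*x^2 + x*(14*t + 2)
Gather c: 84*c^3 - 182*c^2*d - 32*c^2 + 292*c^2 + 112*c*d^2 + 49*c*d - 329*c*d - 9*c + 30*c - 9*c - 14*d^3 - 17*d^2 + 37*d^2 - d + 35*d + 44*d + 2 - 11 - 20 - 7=84*c^3 + c^2*(260 - 182*d) + c*(112*d^2 - 280*d + 12) - 14*d^3 + 20*d^2 + 78*d - 36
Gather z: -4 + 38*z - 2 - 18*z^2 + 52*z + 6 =-18*z^2 + 90*z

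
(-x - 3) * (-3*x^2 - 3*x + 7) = 3*x^3 + 12*x^2 + 2*x - 21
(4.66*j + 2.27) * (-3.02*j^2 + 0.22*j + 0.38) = -14.0732*j^3 - 5.8302*j^2 + 2.2702*j + 0.8626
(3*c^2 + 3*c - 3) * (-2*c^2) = -6*c^4 - 6*c^3 + 6*c^2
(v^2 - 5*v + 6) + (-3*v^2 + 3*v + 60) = -2*v^2 - 2*v + 66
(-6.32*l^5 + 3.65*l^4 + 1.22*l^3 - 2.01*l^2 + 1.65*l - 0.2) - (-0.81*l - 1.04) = -6.32*l^5 + 3.65*l^4 + 1.22*l^3 - 2.01*l^2 + 2.46*l + 0.84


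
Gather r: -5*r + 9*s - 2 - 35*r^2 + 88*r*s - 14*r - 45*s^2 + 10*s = -35*r^2 + r*(88*s - 19) - 45*s^2 + 19*s - 2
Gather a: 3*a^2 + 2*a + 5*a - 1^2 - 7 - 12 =3*a^2 + 7*a - 20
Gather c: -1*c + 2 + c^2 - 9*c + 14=c^2 - 10*c + 16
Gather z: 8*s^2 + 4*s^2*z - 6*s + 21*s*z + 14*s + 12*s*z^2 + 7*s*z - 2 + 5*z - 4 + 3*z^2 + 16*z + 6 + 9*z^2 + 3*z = 8*s^2 + 8*s + z^2*(12*s + 12) + z*(4*s^2 + 28*s + 24)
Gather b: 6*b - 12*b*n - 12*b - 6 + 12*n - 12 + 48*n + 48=b*(-12*n - 6) + 60*n + 30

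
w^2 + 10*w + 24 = (w + 4)*(w + 6)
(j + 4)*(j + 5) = j^2 + 9*j + 20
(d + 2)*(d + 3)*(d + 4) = d^3 + 9*d^2 + 26*d + 24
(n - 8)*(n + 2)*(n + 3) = n^3 - 3*n^2 - 34*n - 48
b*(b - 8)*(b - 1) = b^3 - 9*b^2 + 8*b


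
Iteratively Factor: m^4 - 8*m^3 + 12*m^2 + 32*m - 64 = (m + 2)*(m^3 - 10*m^2 + 32*m - 32) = (m - 4)*(m + 2)*(m^2 - 6*m + 8) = (m - 4)*(m - 2)*(m + 2)*(m - 4)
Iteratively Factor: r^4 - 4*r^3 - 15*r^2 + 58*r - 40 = (r + 4)*(r^3 - 8*r^2 + 17*r - 10) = (r - 1)*(r + 4)*(r^2 - 7*r + 10) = (r - 2)*(r - 1)*(r + 4)*(r - 5)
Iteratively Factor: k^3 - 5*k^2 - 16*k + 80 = (k + 4)*(k^2 - 9*k + 20) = (k - 4)*(k + 4)*(k - 5)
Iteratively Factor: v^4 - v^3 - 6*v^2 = (v - 3)*(v^3 + 2*v^2) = v*(v - 3)*(v^2 + 2*v) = v*(v - 3)*(v + 2)*(v)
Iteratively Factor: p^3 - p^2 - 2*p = (p)*(p^2 - p - 2) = p*(p + 1)*(p - 2)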